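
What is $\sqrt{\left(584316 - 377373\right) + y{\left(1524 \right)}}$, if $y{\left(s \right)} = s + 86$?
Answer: $\sqrt{208553} \approx 456.68$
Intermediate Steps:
$y{\left(s \right)} = 86 + s$
$\sqrt{\left(584316 - 377373\right) + y{\left(1524 \right)}} = \sqrt{\left(584316 - 377373\right) + \left(86 + 1524\right)} = \sqrt{206943 + 1610} = \sqrt{208553}$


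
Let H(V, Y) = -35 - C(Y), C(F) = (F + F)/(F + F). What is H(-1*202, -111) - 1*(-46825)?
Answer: 46789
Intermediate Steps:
C(F) = 1 (C(F) = (2*F)/((2*F)) = (2*F)*(1/(2*F)) = 1)
H(V, Y) = -36 (H(V, Y) = -35 - 1*1 = -35 - 1 = -36)
H(-1*202, -111) - 1*(-46825) = -36 - 1*(-46825) = -36 + 46825 = 46789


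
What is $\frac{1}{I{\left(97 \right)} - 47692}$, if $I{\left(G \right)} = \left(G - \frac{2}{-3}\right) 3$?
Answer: $- \frac{1}{47399} \approx -2.1097 \cdot 10^{-5}$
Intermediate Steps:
$I{\left(G \right)} = 2 + 3 G$ ($I{\left(G \right)} = \left(G - - \frac{2}{3}\right) 3 = \left(G + \frac{2}{3}\right) 3 = \left(\frac{2}{3} + G\right) 3 = 2 + 3 G$)
$\frac{1}{I{\left(97 \right)} - 47692} = \frac{1}{\left(2 + 3 \cdot 97\right) - 47692} = \frac{1}{\left(2 + 291\right) - 47692} = \frac{1}{293 - 47692} = \frac{1}{-47399} = - \frac{1}{47399}$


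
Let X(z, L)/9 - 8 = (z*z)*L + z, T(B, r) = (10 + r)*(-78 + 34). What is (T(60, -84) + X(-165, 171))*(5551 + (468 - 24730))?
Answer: -784011818898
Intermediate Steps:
T(B, r) = -440 - 44*r (T(B, r) = (10 + r)*(-44) = -440 - 44*r)
X(z, L) = 72 + 9*z + 9*L*z² (X(z, L) = 72 + 9*((z*z)*L + z) = 72 + 9*(z²*L + z) = 72 + 9*(L*z² + z) = 72 + 9*(z + L*z²) = 72 + (9*z + 9*L*z²) = 72 + 9*z + 9*L*z²)
(T(60, -84) + X(-165, 171))*(5551 + (468 - 24730)) = ((-440 - 44*(-84)) + (72 + 9*(-165) + 9*171*(-165)²))*(5551 + (468 - 24730)) = ((-440 + 3696) + (72 - 1485 + 9*171*27225))*(5551 - 24262) = (3256 + (72 - 1485 + 41899275))*(-18711) = (3256 + 41897862)*(-18711) = 41901118*(-18711) = -784011818898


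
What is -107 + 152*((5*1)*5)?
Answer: 3693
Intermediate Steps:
-107 + 152*((5*1)*5) = -107 + 152*(5*5) = -107 + 152*25 = -107 + 3800 = 3693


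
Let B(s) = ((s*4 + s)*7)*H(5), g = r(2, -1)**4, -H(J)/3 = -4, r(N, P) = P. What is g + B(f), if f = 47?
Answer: 19741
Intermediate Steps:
H(J) = 12 (H(J) = -3*(-4) = 12)
g = 1 (g = (-1)**4 = 1)
B(s) = 420*s (B(s) = ((s*4 + s)*7)*12 = ((4*s + s)*7)*12 = ((5*s)*7)*12 = (35*s)*12 = 420*s)
g + B(f) = 1 + 420*47 = 1 + 19740 = 19741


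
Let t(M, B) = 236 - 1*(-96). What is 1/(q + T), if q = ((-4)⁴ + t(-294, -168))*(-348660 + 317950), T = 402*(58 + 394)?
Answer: -1/17875776 ≈ -5.5942e-8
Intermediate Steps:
t(M, B) = 332 (t(M, B) = 236 + 96 = 332)
T = 181704 (T = 402*452 = 181704)
q = -18057480 (q = ((-4)⁴ + 332)*(-348660 + 317950) = (256 + 332)*(-30710) = 588*(-30710) = -18057480)
1/(q + T) = 1/(-18057480 + 181704) = 1/(-17875776) = -1/17875776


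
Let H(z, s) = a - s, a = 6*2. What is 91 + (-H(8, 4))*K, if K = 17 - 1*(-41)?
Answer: -373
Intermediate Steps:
a = 12
K = 58 (K = 17 + 41 = 58)
H(z, s) = 12 - s
91 + (-H(8, 4))*K = 91 - (12 - 1*4)*58 = 91 - (12 - 4)*58 = 91 - 1*8*58 = 91 - 8*58 = 91 - 464 = -373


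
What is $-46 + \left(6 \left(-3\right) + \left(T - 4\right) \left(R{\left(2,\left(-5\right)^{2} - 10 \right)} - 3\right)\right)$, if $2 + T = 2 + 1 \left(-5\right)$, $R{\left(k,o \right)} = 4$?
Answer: $-73$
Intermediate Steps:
$T = -5$ ($T = -2 + \left(2 + 1 \left(-5\right)\right) = -2 + \left(2 - 5\right) = -2 - 3 = -5$)
$-46 + \left(6 \left(-3\right) + \left(T - 4\right) \left(R{\left(2,\left(-5\right)^{2} - 10 \right)} - 3\right)\right) = -46 + \left(6 \left(-3\right) + \left(-5 - 4\right) \left(4 - 3\right)\right) = -46 - 27 = -73$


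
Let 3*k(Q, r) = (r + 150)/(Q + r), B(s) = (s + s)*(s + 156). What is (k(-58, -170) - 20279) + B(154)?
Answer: 12859376/171 ≈ 75201.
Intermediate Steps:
B(s) = 2*s*(156 + s) (B(s) = (2*s)*(156 + s) = 2*s*(156 + s))
k(Q, r) = (150 + r)/(3*(Q + r)) (k(Q, r) = ((r + 150)/(Q + r))/3 = ((150 + r)/(Q + r))/3 = (150 + r)/(3*(Q + r)))
(k(-58, -170) - 20279) + B(154) = ((50 + (⅓)*(-170))/(-58 - 170) - 20279) + 2*154*(156 + 154) = ((50 - 170/3)/(-228) - 20279) + 2*154*310 = (-1/228*(-20/3) - 20279) + 95480 = (5/171 - 20279) + 95480 = -3467704/171 + 95480 = 12859376/171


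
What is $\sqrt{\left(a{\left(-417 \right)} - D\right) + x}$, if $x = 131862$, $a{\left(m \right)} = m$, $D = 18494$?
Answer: $\sqrt{112951} \approx 336.08$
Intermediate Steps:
$\sqrt{\left(a{\left(-417 \right)} - D\right) + x} = \sqrt{\left(-417 - 18494\right) + 131862} = \sqrt{-18911 + 131862} = \sqrt{112951}$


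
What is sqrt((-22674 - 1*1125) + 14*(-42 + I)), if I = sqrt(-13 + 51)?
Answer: sqrt(-24387 + 14*sqrt(38)) ≈ 155.89*I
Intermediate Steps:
I = sqrt(38) ≈ 6.1644
sqrt((-22674 - 1*1125) + 14*(-42 + I)) = sqrt((-22674 - 1*1125) + 14*(-42 + sqrt(38))) = sqrt((-22674 - 1125) + (-588 + 14*sqrt(38))) = sqrt(-23799 + (-588 + 14*sqrt(38))) = sqrt(-24387 + 14*sqrt(38))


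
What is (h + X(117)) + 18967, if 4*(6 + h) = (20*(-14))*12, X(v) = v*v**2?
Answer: 1619734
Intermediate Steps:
X(v) = v**3
h = -846 (h = -6 + ((20*(-14))*12)/4 = -6 + (-280*12)/4 = -6 + (1/4)*(-3360) = -6 - 840 = -846)
(h + X(117)) + 18967 = (-846 + 117**3) + 18967 = (-846 + 1601613) + 18967 = 1600767 + 18967 = 1619734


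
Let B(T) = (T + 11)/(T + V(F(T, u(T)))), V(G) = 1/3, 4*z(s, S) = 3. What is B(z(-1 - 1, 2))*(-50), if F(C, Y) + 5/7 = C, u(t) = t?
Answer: -7050/13 ≈ -542.31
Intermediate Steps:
F(C, Y) = -5/7 + C
z(s, S) = ¾ (z(s, S) = (¼)*3 = ¾)
V(G) = ⅓
B(T) = (11 + T)/(⅓ + T) (B(T) = (T + 11)/(T + ⅓) = (11 + T)/(⅓ + T))
B(z(-1 - 1, 2))*(-50) = (3*(11 + ¾)/(1 + 3*(¾)))*(-50) = (3*(47/4)/(1 + 9/4))*(-50) = (3*(47/4)/(13/4))*(-50) = (3*(4/13)*(47/4))*(-50) = (141/13)*(-50) = -7050/13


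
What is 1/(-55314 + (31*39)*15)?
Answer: -1/37179 ≈ -2.6897e-5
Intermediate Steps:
1/(-55314 + (31*39)*15) = 1/(-55314 + 1209*15) = 1/(-55314 + 18135) = 1/(-37179) = -1/37179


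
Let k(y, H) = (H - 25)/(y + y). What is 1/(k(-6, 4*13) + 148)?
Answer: 4/583 ≈ 0.0068611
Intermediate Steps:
k(y, H) = (-25 + H)/(2*y) (k(y, H) = (-25 + H)/((2*y)) = (-25 + H)*(1/(2*y)) = (-25 + H)/(2*y))
1/(k(-6, 4*13) + 148) = 1/((1/2)*(-25 + 4*13)/(-6) + 148) = 1/((1/2)*(-1/6)*(-25 + 52) + 148) = 1/((1/2)*(-1/6)*27 + 148) = 1/(-9/4 + 148) = 1/(583/4) = 4/583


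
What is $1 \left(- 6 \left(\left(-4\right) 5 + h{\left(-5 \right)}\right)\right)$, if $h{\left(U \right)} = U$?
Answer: $150$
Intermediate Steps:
$1 \left(- 6 \left(\left(-4\right) 5 + h{\left(-5 \right)}\right)\right) = 1 \left(- 6 \left(\left(-4\right) 5 - 5\right)\right) = 1 \left(- 6 \left(-20 - 5\right)\right) = 1 \left(\left(-6\right) \left(-25\right)\right) = 1 \cdot 150 = 150$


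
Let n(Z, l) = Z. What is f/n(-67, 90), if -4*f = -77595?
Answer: -77595/268 ≈ -289.53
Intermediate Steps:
f = 77595/4 (f = -1/4*(-77595) = 77595/4 ≈ 19399.)
f/n(-67, 90) = (77595/4)/(-67) = (77595/4)*(-1/67) = -77595/268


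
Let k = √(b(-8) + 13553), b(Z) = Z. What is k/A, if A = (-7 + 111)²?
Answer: 3*√1505/10816 ≈ 0.010760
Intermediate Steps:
A = 10816 (A = 104² = 10816)
k = 3*√1505 (k = √(-8 + 13553) = √13545 = 3*√1505 ≈ 116.38)
k/A = (3*√1505)/10816 = (3*√1505)*(1/10816) = 3*√1505/10816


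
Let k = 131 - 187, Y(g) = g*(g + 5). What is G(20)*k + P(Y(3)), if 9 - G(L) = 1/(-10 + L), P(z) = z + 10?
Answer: -2322/5 ≈ -464.40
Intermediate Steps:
Y(g) = g*(5 + g)
k = -56
P(z) = 10 + z
G(L) = 9 - 1/(-10 + L)
G(20)*k + P(Y(3)) = ((-91 + 9*20)/(-10 + 20))*(-56) + (10 + 3*(5 + 3)) = ((-91 + 180)/10)*(-56) + (10 + 3*8) = ((⅒)*89)*(-56) + (10 + 24) = (89/10)*(-56) + 34 = -2492/5 + 34 = -2322/5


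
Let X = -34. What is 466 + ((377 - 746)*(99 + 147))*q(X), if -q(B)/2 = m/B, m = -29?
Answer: 2640368/17 ≈ 1.5532e+5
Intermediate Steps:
q(B) = 58/B (q(B) = -(-58)/B = 58/B)
466 + ((377 - 746)*(99 + 147))*q(X) = 466 + ((377 - 746)*(99 + 147))*(58/(-34)) = 466 + (-369*246)*(58*(-1/34)) = 466 - 90774*(-29/17) = 466 + 2632446/17 = 2640368/17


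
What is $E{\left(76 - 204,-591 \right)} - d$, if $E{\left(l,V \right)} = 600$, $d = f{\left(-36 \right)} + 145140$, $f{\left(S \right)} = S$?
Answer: $-144504$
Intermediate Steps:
$d = 145104$ ($d = -36 + 145140 = 145104$)
$E{\left(76 - 204,-591 \right)} - d = 600 - 145104 = -144504$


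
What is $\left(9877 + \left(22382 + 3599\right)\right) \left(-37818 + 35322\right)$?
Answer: $-89501568$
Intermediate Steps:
$\left(9877 + \left(22382 + 3599\right)\right) \left(-37818 + 35322\right) = \left(9877 + 25981\right) \left(-2496\right) = 35858 \left(-2496\right) = -89501568$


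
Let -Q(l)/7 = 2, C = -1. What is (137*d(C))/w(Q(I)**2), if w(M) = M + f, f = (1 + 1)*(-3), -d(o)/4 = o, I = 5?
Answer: 274/95 ≈ 2.8842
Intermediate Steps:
d(o) = -4*o
Q(l) = -14 (Q(l) = -7*2 = -14)
f = -6 (f = 2*(-3) = -6)
w(M) = -6 + M (w(M) = M - 6 = -6 + M)
(137*d(C))/w(Q(I)**2) = (137*(-4*(-1)))/(-6 + (-14)**2) = (137*4)/(-6 + 196) = 548/190 = 548*(1/190) = 274/95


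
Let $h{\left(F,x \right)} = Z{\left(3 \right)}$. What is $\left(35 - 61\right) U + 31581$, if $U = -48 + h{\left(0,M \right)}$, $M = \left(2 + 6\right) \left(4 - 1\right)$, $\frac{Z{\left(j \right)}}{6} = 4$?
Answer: $32205$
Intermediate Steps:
$Z{\left(j \right)} = 24$ ($Z{\left(j \right)} = 6 \cdot 4 = 24$)
$M = 24$ ($M = 8 \cdot 3 = 24$)
$h{\left(F,x \right)} = 24$
$U = -24$ ($U = -48 + 24 = -24$)
$\left(35 - 61\right) U + 31581 = \left(35 - 61\right) \left(-24\right) + 31581 = \left(-26\right) \left(-24\right) + 31581 = 624 + 31581 = 32205$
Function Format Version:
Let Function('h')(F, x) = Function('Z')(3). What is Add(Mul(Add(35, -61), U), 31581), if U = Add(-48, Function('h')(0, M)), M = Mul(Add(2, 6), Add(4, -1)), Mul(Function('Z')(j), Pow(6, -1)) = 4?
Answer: 32205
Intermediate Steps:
Function('Z')(j) = 24 (Function('Z')(j) = Mul(6, 4) = 24)
M = 24 (M = Mul(8, 3) = 24)
Function('h')(F, x) = 24
U = -24 (U = Add(-48, 24) = -24)
Add(Mul(Add(35, -61), U), 31581) = Add(Mul(Add(35, -61), -24), 31581) = Add(Mul(-26, -24), 31581) = Add(624, 31581) = 32205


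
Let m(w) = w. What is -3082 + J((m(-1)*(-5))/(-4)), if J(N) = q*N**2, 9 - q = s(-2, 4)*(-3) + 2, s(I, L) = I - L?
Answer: -49587/16 ≈ -3099.2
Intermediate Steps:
q = -11 (q = 9 - ((-2 - 1*4)*(-3) + 2) = 9 - ((-2 - 4)*(-3) + 2) = 9 - (-6*(-3) + 2) = 9 - (18 + 2) = 9 - 1*20 = 9 - 20 = -11)
J(N) = -11*N**2
-3082 + J((m(-1)*(-5))/(-4)) = -3082 - 11*(-1*(-5)/(-4))**2 = -3082 - 11*(5*(-1/4))**2 = -3082 - 11*(-5/4)**2 = -3082 - 11*25/16 = -3082 - 275/16 = -49587/16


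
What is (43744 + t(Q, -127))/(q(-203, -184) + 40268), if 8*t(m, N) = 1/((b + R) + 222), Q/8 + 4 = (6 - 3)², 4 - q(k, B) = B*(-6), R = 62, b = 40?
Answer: 113384449/101523456 ≈ 1.1168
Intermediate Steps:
q(k, B) = 4 + 6*B (q(k, B) = 4 - B*(-6) = 4 - (-6)*B = 4 + 6*B)
Q = 40 (Q = -32 + 8*(6 - 3)² = -32 + 8*3² = -32 + 8*9 = -32 + 72 = 40)
t(m, N) = 1/2592 (t(m, N) = 1/(8*((40 + 62) + 222)) = 1/(8*(102 + 222)) = (⅛)/324 = (⅛)*(1/324) = 1/2592)
(43744 + t(Q, -127))/(q(-203, -184) + 40268) = (43744 + 1/2592)/((4 + 6*(-184)) + 40268) = 113384449/(2592*((4 - 1104) + 40268)) = 113384449/(2592*(-1100 + 40268)) = (113384449/2592)/39168 = (113384449/2592)*(1/39168) = 113384449/101523456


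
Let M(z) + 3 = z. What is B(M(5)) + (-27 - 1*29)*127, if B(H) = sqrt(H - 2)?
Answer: -7112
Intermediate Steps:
M(z) = -3 + z
B(H) = sqrt(-2 + H)
B(M(5)) + (-27 - 1*29)*127 = sqrt(-2 + (-3 + 5)) + (-27 - 1*29)*127 = sqrt(-2 + 2) + (-27 - 29)*127 = sqrt(0) - 56*127 = 0 - 7112 = -7112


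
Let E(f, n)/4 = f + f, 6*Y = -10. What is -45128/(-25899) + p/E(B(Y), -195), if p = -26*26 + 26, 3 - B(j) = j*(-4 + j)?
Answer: 86224271/6008568 ≈ 14.350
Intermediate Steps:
Y = -5/3 (Y = (⅙)*(-10) = -5/3 ≈ -1.6667)
B(j) = 3 - j*(-4 + j)
E(f, n) = 8*f (E(f, n) = 4*(f + f) = 4*(2*f) = 8*f)
p = -650 (p = -676 + 26 = -650)
-45128/(-25899) + p/E(B(Y), -195) = -45128/(-25899) - 650*1/(8*(3 - (-5/3)² + 4*(-5/3))) = -45128*(-1/25899) - 650*1/(8*(3 - 1*25/9 - 20/3)) = 45128/25899 - 650*1/(8*(3 - 25/9 - 20/3)) = 45128/25899 - 650/(8*(-58/9)) = 45128/25899 - 650/(-464/9) = 45128/25899 - 650*(-9/464) = 45128/25899 + 2925/232 = 86224271/6008568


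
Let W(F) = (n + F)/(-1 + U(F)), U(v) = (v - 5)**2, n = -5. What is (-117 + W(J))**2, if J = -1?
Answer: 16818201/1225 ≈ 13729.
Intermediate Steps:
U(v) = (-5 + v)**2
W(F) = (-5 + F)/(-1 + (-5 + F)**2)
(-117 + W(J))**2 = (-117 + (-5 - 1)/(-1 + (-5 - 1)**2))**2 = (-117 - 6/(-1 + (-6)**2))**2 = (-117 - 6/(-1 + 36))**2 = (-117 - 6/35)**2 = (-4101/35)**2 = 16818201/1225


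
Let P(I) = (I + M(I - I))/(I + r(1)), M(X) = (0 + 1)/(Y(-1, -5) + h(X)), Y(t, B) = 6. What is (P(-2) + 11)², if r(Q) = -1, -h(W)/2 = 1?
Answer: 19321/144 ≈ 134.17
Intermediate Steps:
h(W) = -2 (h(W) = -2*1 = -2)
M(X) = ¼ (M(X) = (0 + 1)/(6 - 2) = 1/4 = 1*(¼) = ¼)
P(I) = (¼ + I)/(-1 + I) (P(I) = (I + ¼)/(I - 1) = (¼ + I)/(-1 + I))
(P(-2) + 11)² = ((¼ - 2)/(-1 - 2) + 11)² = (-7/4/(-3) + 11)² = (-⅓*(-7/4) + 11)² = (7/12 + 11)² = (139/12)² = 19321/144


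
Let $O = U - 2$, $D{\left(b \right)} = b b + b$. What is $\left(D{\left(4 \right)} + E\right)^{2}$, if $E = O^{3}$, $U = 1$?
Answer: $361$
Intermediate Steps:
$D{\left(b \right)} = b + b^{2}$ ($D{\left(b \right)} = b^{2} + b = b + b^{2}$)
$O = -1$ ($O = 1 - 2 = -1$)
$E = -1$ ($E = \left(-1\right)^{3} = -1$)
$\left(D{\left(4 \right)} + E\right)^{2} = \left(4 \left(1 + 4\right) - 1\right)^{2} = \left(4 \cdot 5 - 1\right)^{2} = \left(20 - 1\right)^{2} = 19^{2} = 361$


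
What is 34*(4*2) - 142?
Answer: 130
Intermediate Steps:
34*(4*2) - 142 = 34*8 - 142 = 272 - 142 = 130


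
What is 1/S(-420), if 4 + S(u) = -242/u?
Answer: -210/719 ≈ -0.29207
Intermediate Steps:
S(u) = -4 - 242/u
1/S(-420) = 1/(-4 - 242/(-420)) = 1/(-4 - 242*(-1/420)) = 1/(-4 + 121/210) = 1/(-719/210) = -210/719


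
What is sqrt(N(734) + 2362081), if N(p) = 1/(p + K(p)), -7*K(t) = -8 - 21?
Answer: sqrt(63062576383178)/5167 ≈ 1536.9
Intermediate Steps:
K(t) = 29/7 (K(t) = -(-8 - 21)/7 = -1/7*(-29) = 29/7)
N(p) = 1/(29/7 + p) (N(p) = 1/(p + 29/7) = 1/(29/7 + p))
sqrt(N(734) + 2362081) = sqrt(7/(29 + 7*734) + 2362081) = sqrt(7/(29 + 5138) + 2362081) = sqrt(7/5167 + 2362081) = sqrt(12204872534/5167) = sqrt(63062576383178)/5167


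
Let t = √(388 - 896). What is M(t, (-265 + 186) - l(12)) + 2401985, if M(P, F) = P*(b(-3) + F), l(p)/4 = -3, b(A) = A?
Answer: 2401985 - 140*I*√127 ≈ 2.402e+6 - 1577.7*I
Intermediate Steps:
l(p) = -12 (l(p) = 4*(-3) = -12)
t = 2*I*√127 (t = √(-508) = 2*I*√127 ≈ 22.539*I)
M(P, F) = P*(-3 + F)
M(t, (-265 + 186) - l(12)) + 2401985 = (2*I*√127)*(-3 + ((-265 + 186) - 1*(-12))) + 2401985 = (2*I*√127)*(-3 + (-79 + 12)) + 2401985 = (2*I*√127)*(-3 - 67) + 2401985 = (2*I*√127)*(-70) + 2401985 = -140*I*√127 + 2401985 = 2401985 - 140*I*√127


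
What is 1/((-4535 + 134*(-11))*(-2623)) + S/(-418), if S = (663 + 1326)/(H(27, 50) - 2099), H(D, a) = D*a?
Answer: 31350149405/4934675442774 ≈ 0.0063530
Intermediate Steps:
S = -1989/749 (S = (663 + 1326)/(27*50 - 2099) = 1989/(1350 - 2099) = 1989/(-749) = 1989*(-1/749) = -1989/749 ≈ -2.6555)
1/((-4535 + 134*(-11))*(-2623)) + S/(-418) = 1/((-4535 + 134*(-11))*(-2623)) - 1989/749/(-418) = -1/2623/(-4535 - 1474) - 1989/749*(-1/418) = -1/2623/(-6009) + 1989/313082 = -1/6009*(-1/2623) + 1989/313082 = 1/15761607 + 1989/313082 = 31350149405/4934675442774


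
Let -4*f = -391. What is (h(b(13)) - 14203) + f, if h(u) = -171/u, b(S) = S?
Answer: -734157/52 ≈ -14118.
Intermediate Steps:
f = 391/4 (f = -1/4*(-391) = 391/4 ≈ 97.750)
(h(b(13)) - 14203) + f = (-171/13 - 14203) + 391/4 = -184810/13 + 391/4 = -734157/52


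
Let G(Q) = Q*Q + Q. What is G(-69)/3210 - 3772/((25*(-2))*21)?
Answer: 283912/56175 ≈ 5.0541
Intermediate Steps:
G(Q) = Q + Q² (G(Q) = Q² + Q = Q + Q²)
G(-69)/3210 - 3772/((25*(-2))*21) = -69*(1 - 69)/3210 - 3772/((25*(-2))*21) = -69*(-68)*(1/3210) - 3772/((-50*21)) = 4692*(1/3210) - 3772/(-1050) = 782/535 - 3772*(-1/1050) = 782/535 + 1886/525 = 283912/56175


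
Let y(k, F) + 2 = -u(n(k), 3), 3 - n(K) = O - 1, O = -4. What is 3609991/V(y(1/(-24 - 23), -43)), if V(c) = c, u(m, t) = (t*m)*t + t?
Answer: -46883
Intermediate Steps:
n(K) = 8 (n(K) = 3 - (-4 - 1) = 3 - 1*(-5) = 3 + 5 = 8)
u(m, t) = t + m*t² (u(m, t) = (m*t)*t + t = m*t² + t = t + m*t²)
y(k, F) = -77 (y(k, F) = -2 - 3*(1 + 8*3) = -2 - 3*(1 + 24) = -2 - 3*25 = -2 - 1*75 = -2 - 75 = -77)
3609991/V(y(1/(-24 - 23), -43)) = 3609991/(-77) = 3609991*(-1/77) = -46883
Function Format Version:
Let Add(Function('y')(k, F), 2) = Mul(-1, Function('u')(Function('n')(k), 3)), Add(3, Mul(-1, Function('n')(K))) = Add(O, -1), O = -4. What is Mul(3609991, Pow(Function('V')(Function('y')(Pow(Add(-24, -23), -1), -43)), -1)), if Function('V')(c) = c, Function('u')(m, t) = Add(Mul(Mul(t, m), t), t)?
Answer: -46883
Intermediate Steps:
Function('n')(K) = 8 (Function('n')(K) = Add(3, Mul(-1, Add(-4, -1))) = Add(3, Mul(-1, -5)) = Add(3, 5) = 8)
Function('u')(m, t) = Add(t, Mul(m, Pow(t, 2))) (Function('u')(m, t) = Add(Mul(Mul(m, t), t), t) = Add(Mul(m, Pow(t, 2)), t) = Add(t, Mul(m, Pow(t, 2))))
Function('y')(k, F) = -77 (Function('y')(k, F) = Add(-2, Mul(-1, Mul(3, Add(1, Mul(8, 3))))) = Add(-2, Mul(-1, Mul(3, Add(1, 24)))) = Add(-2, Mul(-1, Mul(3, 25))) = Add(-2, Mul(-1, 75)) = Add(-2, -75) = -77)
Mul(3609991, Pow(Function('V')(Function('y')(Pow(Add(-24, -23), -1), -43)), -1)) = Mul(3609991, Pow(-77, -1)) = Mul(3609991, Rational(-1, 77)) = -46883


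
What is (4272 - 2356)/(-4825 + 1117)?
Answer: -479/927 ≈ -0.51672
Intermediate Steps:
(4272 - 2356)/(-4825 + 1117) = 1916/(-3708) = 1916*(-1/3708) = -479/927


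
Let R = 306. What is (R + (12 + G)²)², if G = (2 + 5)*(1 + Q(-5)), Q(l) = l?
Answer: 315844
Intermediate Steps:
G = -28 (G = (2 + 5)*(1 - 5) = 7*(-4) = -28)
(R + (12 + G)²)² = (306 + (12 - 28)²)² = (306 + (-16)²)² = (306 + 256)² = 562² = 315844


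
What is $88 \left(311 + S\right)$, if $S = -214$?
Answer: $8536$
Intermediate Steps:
$88 \left(311 + S\right) = 88 \left(311 - 214\right) = 88 \cdot 97 = 8536$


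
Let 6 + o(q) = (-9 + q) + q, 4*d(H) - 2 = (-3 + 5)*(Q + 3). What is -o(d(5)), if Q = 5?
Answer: 6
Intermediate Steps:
d(H) = 9/2 (d(H) = ½ + ((-3 + 5)*(5 + 3))/4 = ½ + (2*8)/4 = ½ + (¼)*16 = ½ + 4 = 9/2)
o(q) = -15 + 2*q (o(q) = -6 + ((-9 + q) + q) = -6 + (-9 + 2*q) = -15 + 2*q)
-o(d(5)) = -(-15 + 2*(9/2)) = -(-15 + 9) = -1*(-6) = 6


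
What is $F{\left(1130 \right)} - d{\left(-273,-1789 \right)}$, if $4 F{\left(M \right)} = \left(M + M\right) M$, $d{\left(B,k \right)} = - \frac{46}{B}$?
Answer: $\frac{174296804}{273} \approx 6.3845 \cdot 10^{5}$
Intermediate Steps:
$F{\left(M \right)} = \frac{M^{2}}{2}$ ($F{\left(M \right)} = \frac{\left(M + M\right) M}{4} = \frac{2 M M}{4} = \frac{2 M^{2}}{4} = \frac{M^{2}}{2}$)
$F{\left(1130 \right)} - d{\left(-273,-1789 \right)} = \frac{1130^{2}}{2} - - \frac{46}{-273} = \frac{1}{2} \cdot 1276900 - \left(-46\right) \left(- \frac{1}{273}\right) = 638450 - \frac{46}{273} = \frac{174296804}{273}$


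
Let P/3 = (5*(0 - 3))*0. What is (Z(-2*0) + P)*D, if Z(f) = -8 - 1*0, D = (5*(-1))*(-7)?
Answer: -280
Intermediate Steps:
D = 35 (D = -5*(-7) = 35)
P = 0 (P = 3*((5*(0 - 3))*0) = 3*((5*(-3))*0) = 3*(-15*0) = 3*0 = 0)
Z(f) = -8 (Z(f) = -8 + 0 = -8)
(Z(-2*0) + P)*D = (-8 + 0)*35 = -8*35 = -280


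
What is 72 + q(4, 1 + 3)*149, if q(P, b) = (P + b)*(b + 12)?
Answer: 19144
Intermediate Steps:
q(P, b) = (12 + b)*(P + b) (q(P, b) = (P + b)*(12 + b) = (12 + b)*(P + b))
72 + q(4, 1 + 3)*149 = 72 + ((1 + 3)² + 12*4 + 12*(1 + 3) + 4*(1 + 3))*149 = 72 + (4² + 48 + 12*4 + 4*4)*149 = 72 + (16 + 48 + 48 + 16)*149 = 72 + 128*149 = 72 + 19072 = 19144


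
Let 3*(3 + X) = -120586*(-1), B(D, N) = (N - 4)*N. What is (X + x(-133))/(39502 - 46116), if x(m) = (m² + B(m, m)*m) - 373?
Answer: 3548827/9921 ≈ 357.71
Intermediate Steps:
B(D, N) = N*(-4 + N) (B(D, N) = (-4 + N)*N = N*(-4 + N))
X = 120577/3 (X = -3 + (-120586*(-1))/3 = -3 + (⅓)*120586 = -3 + 120586/3 = 120577/3 ≈ 40192.)
x(m) = -373 + m² + m²*(-4 + m) (x(m) = (m² + (m*(-4 + m))*m) - 373 = (m² + m²*(-4 + m)) - 373 = -373 + m² + m²*(-4 + m))
(X + x(-133))/(39502 - 46116) = (120577/3 + (-373 + (-133)³ - 3*(-133)²))/(39502 - 46116) = (120577/3 + (-373 - 2352637 - 3*17689))/(-6614) = (120577/3 + (-373 - 2352637 - 53067))*(-1/6614) = (120577/3 - 2406077)*(-1/6614) = -7097654/3*(-1/6614) = 3548827/9921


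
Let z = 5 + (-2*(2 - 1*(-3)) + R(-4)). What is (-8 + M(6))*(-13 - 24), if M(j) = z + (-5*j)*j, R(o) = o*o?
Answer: 6549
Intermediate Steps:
R(o) = o²
z = 11 (z = 5 + (-2*(2 - 1*(-3)) + (-4)²) = 5 + (-2*(2 + 3) + 16) = 5 + (-2*5 + 16) = 5 + (-10 + 16) = 5 + 6 = 11)
M(j) = 11 - 5*j² (M(j) = 11 + (-5*j)*j = 11 - 5*j²)
(-8 + M(6))*(-13 - 24) = (-8 + (11 - 5*6²))*(-13 - 24) = (-8 + (11 - 5*36))*(-37) = (-8 + (11 - 180))*(-37) = (-8 - 169)*(-37) = -177*(-37) = 6549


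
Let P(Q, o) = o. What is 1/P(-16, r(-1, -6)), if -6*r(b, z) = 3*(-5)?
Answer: ⅖ ≈ 0.40000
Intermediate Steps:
r(b, z) = 5/2 (r(b, z) = -(-5)/2 = -⅙*(-15) = 5/2)
1/P(-16, r(-1, -6)) = 1/(5/2) = ⅖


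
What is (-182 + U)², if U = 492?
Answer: 96100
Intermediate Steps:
(-182 + U)² = (-182 + 492)² = 310² = 96100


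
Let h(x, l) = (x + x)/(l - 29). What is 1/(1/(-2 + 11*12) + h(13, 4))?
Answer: -650/671 ≈ -0.96870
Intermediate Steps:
h(x, l) = 2*x/(-29 + l) (h(x, l) = (2*x)/(-29 + l) = 2*x/(-29 + l))
1/(1/(-2 + 11*12) + h(13, 4)) = 1/(1/(-2 + 11*12) + 2*13/(-29 + 4)) = 1/(1/(-2 + 132) + 2*13/(-25)) = 1/(1/130 + 2*13*(-1/25)) = 1/(1/130 - 26/25) = 1/(-671/650) = -650/671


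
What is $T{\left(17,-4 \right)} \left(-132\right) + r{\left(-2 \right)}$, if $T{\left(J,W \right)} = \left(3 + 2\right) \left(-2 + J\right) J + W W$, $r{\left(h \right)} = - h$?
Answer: $-170410$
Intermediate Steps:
$T{\left(J,W \right)} = W^{2} + J \left(-10 + 5 J\right)$ ($T{\left(J,W \right)} = 5 \left(-2 + J\right) J + W^{2} = \left(-10 + 5 J\right) J + W^{2} = J \left(-10 + 5 J\right) + W^{2} = W^{2} + J \left(-10 + 5 J\right)$)
$T{\left(17,-4 \right)} \left(-132\right) + r{\left(-2 \right)} = \left(\left(-4\right)^{2} - 170 + 5 \cdot 17^{2}\right) \left(-132\right) - -2 = \left(16 - 170 + 5 \cdot 289\right) \left(-132\right) + 2 = \left(16 - 170 + 1445\right) \left(-132\right) + 2 = 1291 \left(-132\right) + 2 = -170412 + 2 = -170410$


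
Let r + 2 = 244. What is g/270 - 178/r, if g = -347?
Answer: -66017/32670 ≈ -2.0207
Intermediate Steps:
r = 242 (r = -2 + 244 = 242)
g/270 - 178/r = -347/270 - 178/242 = -347*1/270 - 178*1/242 = -347/270 - 89/121 = -66017/32670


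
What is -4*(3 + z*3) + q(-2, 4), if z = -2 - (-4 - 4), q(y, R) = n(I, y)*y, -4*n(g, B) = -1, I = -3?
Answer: -169/2 ≈ -84.500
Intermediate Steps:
n(g, B) = 1/4 (n(g, B) = -1/4*(-1) = 1/4)
q(y, R) = y/4
z = 6 (z = -2 - (-8) = -2 - 1*(-8) = -2 + 8 = 6)
-4*(3 + z*3) + q(-2, 4) = -4*(3 + 6*3) + (1/4)*(-2) = -4*(3 + 18) - 1/2 = -4*21 - 1/2 = -84 - 1/2 = -169/2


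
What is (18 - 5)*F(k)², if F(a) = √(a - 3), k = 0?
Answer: -39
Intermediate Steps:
F(a) = √(-3 + a)
(18 - 5)*F(k)² = (18 - 5)*(√(-3 + 0))² = 13*(√(-3))² = 13*(I*√3)² = 13*(-3) = -39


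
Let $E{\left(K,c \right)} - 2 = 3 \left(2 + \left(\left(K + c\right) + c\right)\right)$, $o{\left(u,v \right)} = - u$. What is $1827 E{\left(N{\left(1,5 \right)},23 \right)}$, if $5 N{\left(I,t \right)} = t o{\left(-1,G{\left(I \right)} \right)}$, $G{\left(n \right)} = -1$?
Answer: $272223$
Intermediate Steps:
$N{\left(I,t \right)} = \frac{t}{5}$ ($N{\left(I,t \right)} = \frac{t \left(\left(-1\right) \left(-1\right)\right)}{5} = \frac{t 1}{5} = \frac{t}{5}$)
$E{\left(K,c \right)} = 8 + 3 K + 6 c$ ($E{\left(K,c \right)} = 2 + 3 \left(2 + \left(\left(K + c\right) + c\right)\right) = 2 + 3 \left(2 + \left(K + 2 c\right)\right) = 2 + 3 \left(2 + K + 2 c\right) = 2 + \left(6 + 3 K + 6 c\right) = 8 + 3 K + 6 c$)
$1827 E{\left(N{\left(1,5 \right)},23 \right)} = 1827 \left(8 + 3 \cdot \frac{1}{5} \cdot 5 + 6 \cdot 23\right) = 1827 \left(8 + 3 \cdot 1 + 138\right) = 1827 \left(8 + 3 + 138\right) = 1827 \cdot 149 = 272223$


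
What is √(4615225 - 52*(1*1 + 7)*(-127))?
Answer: 3*√518673 ≈ 2160.6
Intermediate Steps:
√(4615225 - 52*(1*1 + 7)*(-127)) = √(4615225 - 52*(1 + 7)*(-127)) = √(4615225 - 52*8*(-127)) = √(4615225 - 416*(-127)) = √(4615225 + 52832) = √4668057 = 3*√518673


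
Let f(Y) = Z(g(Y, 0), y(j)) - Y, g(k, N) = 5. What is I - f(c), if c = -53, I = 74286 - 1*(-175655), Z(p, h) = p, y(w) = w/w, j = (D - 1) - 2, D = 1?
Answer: 249883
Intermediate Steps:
j = -2 (j = (1 - 1) - 2 = 0 - 2 = -2)
y(w) = 1
I = 249941 (I = 74286 + 175655 = 249941)
f(Y) = 5 - Y
I - f(c) = 249941 - (5 - 1*(-53)) = 249941 - (5 + 53) = 249941 - 1*58 = 249941 - 58 = 249883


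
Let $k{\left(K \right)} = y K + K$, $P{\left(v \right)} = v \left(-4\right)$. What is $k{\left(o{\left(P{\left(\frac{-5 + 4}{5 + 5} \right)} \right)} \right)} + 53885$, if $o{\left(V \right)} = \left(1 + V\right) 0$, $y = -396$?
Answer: $53885$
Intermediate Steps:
$P{\left(v \right)} = - 4 v$
$o{\left(V \right)} = 0$
$k{\left(K \right)} = - 395 K$ ($k{\left(K \right)} = - 396 K + K = - 395 K$)
$k{\left(o{\left(P{\left(\frac{-5 + 4}{5 + 5} \right)} \right)} \right)} + 53885 = \left(-395\right) 0 + 53885 = 0 + 53885 = 53885$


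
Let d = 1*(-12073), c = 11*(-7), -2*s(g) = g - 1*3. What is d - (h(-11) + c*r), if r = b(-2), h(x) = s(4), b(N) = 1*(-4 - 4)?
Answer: -25377/2 ≈ -12689.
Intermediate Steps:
b(N) = -8 (b(N) = 1*(-8) = -8)
s(g) = 3/2 - g/2 (s(g) = -(g - 1*3)/2 = -(g - 3)/2 = -(-3 + g)/2 = 3/2 - g/2)
c = -77
h(x) = -1/2 (h(x) = 3/2 - 1/2*4 = 3/2 - 2 = -1/2)
r = -8
d = -12073
d - (h(-11) + c*r) = -12073 - (-1/2 - 77*(-8)) = -12073 - (-1/2 + 616) = -12073 - 1*1231/2 = -12073 - 1231/2 = -25377/2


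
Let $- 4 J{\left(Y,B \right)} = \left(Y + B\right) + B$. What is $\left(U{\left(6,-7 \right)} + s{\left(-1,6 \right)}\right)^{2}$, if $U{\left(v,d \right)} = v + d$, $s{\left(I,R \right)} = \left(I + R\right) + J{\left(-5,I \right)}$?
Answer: $\frac{529}{16} \approx 33.063$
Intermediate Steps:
$J{\left(Y,B \right)} = - \frac{B}{2} - \frac{Y}{4}$ ($J{\left(Y,B \right)} = - \frac{\left(Y + B\right) + B}{4} = - \frac{\left(B + Y\right) + B}{4} = - \frac{Y + 2 B}{4} = - \frac{B}{2} - \frac{Y}{4}$)
$s{\left(I,R \right)} = \frac{5}{4} + R + \frac{I}{2}$ ($s{\left(I,R \right)} = \left(I + R\right) - \left(- \frac{5}{4} + \frac{I}{2}\right) = \frac{5}{4} + R + \frac{I}{2}$)
$U{\left(v,d \right)} = d + v$
$\left(U{\left(6,-7 \right)} + s{\left(-1,6 \right)}\right)^{2} = \left(\left(-7 + 6\right) + \left(\frac{5}{4} + 6 + \frac{1}{2} \left(-1\right)\right)\right)^{2} = \left(-1 + \left(\frac{5}{4} + 6 - \frac{1}{2}\right)\right)^{2} = \left(-1 + \frac{27}{4}\right)^{2} = \left(\frac{23}{4}\right)^{2} = \frac{529}{16}$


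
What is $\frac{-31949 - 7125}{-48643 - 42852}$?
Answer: $\frac{39074}{91495} \approx 0.42706$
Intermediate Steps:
$\frac{-31949 - 7125}{-48643 - 42852} = - \frac{39074}{-91495} = \left(-39074\right) \left(- \frac{1}{91495}\right) = \frac{39074}{91495}$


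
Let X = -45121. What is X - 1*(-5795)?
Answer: -39326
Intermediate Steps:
X - 1*(-5795) = -45121 - 1*(-5795) = -45121 + 5795 = -39326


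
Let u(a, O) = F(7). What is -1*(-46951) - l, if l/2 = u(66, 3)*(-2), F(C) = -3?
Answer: 46939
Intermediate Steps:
u(a, O) = -3
l = 12 (l = 2*(-3*(-2)) = 2*6 = 12)
-1*(-46951) - l = -1*(-46951) - 1*12 = 46951 - 12 = 46939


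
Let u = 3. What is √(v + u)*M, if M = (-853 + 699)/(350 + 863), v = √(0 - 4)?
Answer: -154*√(3 + 2*I)/1213 ≈ -0.23073 - 0.069859*I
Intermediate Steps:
v = 2*I (v = √(-4) = 2*I ≈ 2.0*I)
M = -154/1213 ≈ -0.12696
√(v + u)*M = √(2*I + 3)*(-154/1213) = √(3 + 2*I)*(-154/1213) = -154*√(3 + 2*I)/1213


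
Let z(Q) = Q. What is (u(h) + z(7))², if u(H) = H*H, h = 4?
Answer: 529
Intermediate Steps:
u(H) = H²
(u(h) + z(7))² = (4² + 7)² = (16 + 7)² = 23² = 529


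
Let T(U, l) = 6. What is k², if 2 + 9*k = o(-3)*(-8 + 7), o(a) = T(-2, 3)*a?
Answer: 256/81 ≈ 3.1605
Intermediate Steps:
o(a) = 6*a
k = 16/9 (k = -2/9 + ((6*(-3))*(-8 + 7))/9 = -2/9 + (-18*(-1))/9 = -2/9 + (⅑)*18 = -2/9 + 2 = 16/9 ≈ 1.7778)
k² = (16/9)² = 256/81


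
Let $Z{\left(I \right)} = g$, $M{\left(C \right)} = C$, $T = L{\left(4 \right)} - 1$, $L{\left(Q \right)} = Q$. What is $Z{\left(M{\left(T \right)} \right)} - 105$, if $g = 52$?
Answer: $-53$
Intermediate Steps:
$T = 3$ ($T = 4 - 1 = 3$)
$Z{\left(I \right)} = 52$
$Z{\left(M{\left(T \right)} \right)} - 105 = 52 - 105 = -53$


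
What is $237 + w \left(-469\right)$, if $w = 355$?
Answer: $-166258$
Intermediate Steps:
$237 + w \left(-469\right) = 237 + 355 \left(-469\right) = 237 - 166495 = -166258$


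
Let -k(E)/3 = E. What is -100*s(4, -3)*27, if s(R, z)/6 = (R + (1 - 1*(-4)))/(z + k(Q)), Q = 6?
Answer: 48600/7 ≈ 6942.9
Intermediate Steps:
k(E) = -3*E
s(R, z) = 6*(5 + R)/(-18 + z) (s(R, z) = 6*((R + (1 - 1*(-4)))/(z - 3*6)) = 6*((R + (1 + 4))/(z - 18)) = 6*((R + 5)/(-18 + z)) = 6*((5 + R)/(-18 + z)) = 6*(5 + R)/(-18 + z))
-100*s(4, -3)*27 = -600*(5 + 4)/(-18 - 3)*27 = -600*9/(-21)*27 = -600*(-1)*9/21*27 = -100*(-18/7)*27 = (1800/7)*27 = 48600/7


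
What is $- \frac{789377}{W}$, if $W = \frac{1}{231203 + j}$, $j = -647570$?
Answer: $328670533359$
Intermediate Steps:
$W = - \frac{1}{416367}$ ($W = \frac{1}{231203 - 647570} = \frac{1}{-416367} = - \frac{1}{416367} \approx -2.4017 \cdot 10^{-6}$)
$- \frac{789377}{W} = - \frac{789377}{- \frac{1}{416367}} = \left(-789377\right) \left(-416367\right) = 328670533359$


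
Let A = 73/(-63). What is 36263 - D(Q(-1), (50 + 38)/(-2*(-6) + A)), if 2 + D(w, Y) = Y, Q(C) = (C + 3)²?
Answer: 24763451/683 ≈ 36257.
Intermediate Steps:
A = -73/63 (A = 73*(-1/63) = -73/63 ≈ -1.1587)
Q(C) = (3 + C)²
D(w, Y) = -2 + Y
36263 - D(Q(-1), (50 + 38)/(-2*(-6) + A)) = 36263 - (-2 + (50 + 38)/(-2*(-6) - 73/63)) = 36263 - (-2 + 88/(12 - 73/63)) = 36263 - (-2 + 88/(683/63)) = 36263 - (-2 + 88*(63/683)) = 36263 - (-2 + 5544/683) = 36263 - 1*4178/683 = 36263 - 4178/683 = 24763451/683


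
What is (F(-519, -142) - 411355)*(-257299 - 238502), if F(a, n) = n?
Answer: 204020624097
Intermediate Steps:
(F(-519, -142) - 411355)*(-257299 - 238502) = (-142 - 411355)*(-257299 - 238502) = -411497*(-495801) = 204020624097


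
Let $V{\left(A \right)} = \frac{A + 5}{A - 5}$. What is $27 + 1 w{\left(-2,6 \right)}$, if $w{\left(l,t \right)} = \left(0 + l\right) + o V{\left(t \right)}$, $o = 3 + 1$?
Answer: $69$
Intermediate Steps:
$V{\left(A \right)} = \frac{5 + A}{-5 + A}$
$o = 4$
$w{\left(l,t \right)} = l + \frac{4 \left(5 + t\right)}{-5 + t}$ ($w{\left(l,t \right)} = \left(0 + l\right) + 4 \frac{5 + t}{-5 + t} = l + \frac{4 \left(5 + t\right)}{-5 + t}$)
$27 + 1 w{\left(-2,6 \right)} = 27 + 1 \frac{20 + 4 \cdot 6 - 2 \left(-5 + 6\right)}{-5 + 6} = 27 + 1 \frac{20 + 24 - 2}{1} = 27 + 1 \cdot 1 \left(20 + 24 - 2\right) = 27 + 1 \cdot 1 \cdot 42 = 27 + 1 \cdot 42 = 27 + 42 = 69$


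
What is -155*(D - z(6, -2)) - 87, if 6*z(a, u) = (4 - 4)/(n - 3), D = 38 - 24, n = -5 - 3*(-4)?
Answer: -2257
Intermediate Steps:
n = 7 (n = -5 + 12 = 7)
D = 14
z(a, u) = 0 (z(a, u) = ((4 - 4)/(7 - 3))/6 = (0/4)/6 = (0*(¼))/6 = (⅙)*0 = 0)
-155*(D - z(6, -2)) - 87 = -155*(14 - 1*0) - 87 = -155*(14 + 0) - 87 = -155*14 - 87 = -2170 - 87 = -2257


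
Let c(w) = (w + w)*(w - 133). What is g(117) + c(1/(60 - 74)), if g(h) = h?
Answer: 13329/98 ≈ 136.01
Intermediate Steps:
c(w) = 2*w*(-133 + w) (c(w) = (2*w)*(-133 + w) = 2*w*(-133 + w))
g(117) + c(1/(60 - 74)) = 117 + 2*(-133 + 1/(60 - 74))/(60 - 74) = 117 + 2*(-133 + 1/(-14))/(-14) = 117 + 2*(-1/14)*(-133 - 1/14) = 117 + 2*(-1/14)*(-1863/14) = 117 + 1863/98 = 13329/98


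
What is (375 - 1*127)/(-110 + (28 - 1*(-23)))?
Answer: -248/59 ≈ -4.2034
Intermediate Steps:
(375 - 1*127)/(-110 + (28 - 1*(-23))) = (375 - 127)/(-110 + (28 + 23)) = 248/(-110 + 51) = 248/(-59) = -1/59*248 = -248/59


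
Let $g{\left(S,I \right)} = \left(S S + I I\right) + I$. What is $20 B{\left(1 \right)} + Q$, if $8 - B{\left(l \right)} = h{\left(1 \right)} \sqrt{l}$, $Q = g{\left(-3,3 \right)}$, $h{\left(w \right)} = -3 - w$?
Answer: $261$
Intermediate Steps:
$g{\left(S,I \right)} = I + I^{2} + S^{2}$ ($g{\left(S,I \right)} = \left(S^{2} + I^{2}\right) + I = \left(I^{2} + S^{2}\right) + I = I + I^{2} + S^{2}$)
$Q = 21$ ($Q = 3 + 3^{2} + \left(-3\right)^{2} = 3 + 9 + 9 = 21$)
$B{\left(l \right)} = 8 + 4 \sqrt{l}$ ($B{\left(l \right)} = 8 - \left(-3 - 1\right) \sqrt{l} = 8 - - 4 \sqrt{l} = 8 + 4 \sqrt{l}$)
$20 B{\left(1 \right)} + Q = 20 \left(8 + 4 \sqrt{1}\right) + 21 = 20 \left(8 + 4 \cdot 1\right) + 21 = 20 \left(8 + 4\right) + 21 = 20 \cdot 12 + 21 = 240 + 21 = 261$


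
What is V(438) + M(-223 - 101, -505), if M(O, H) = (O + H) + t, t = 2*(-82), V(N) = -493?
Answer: -1486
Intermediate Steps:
t = -164
M(O, H) = -164 + H + O (M(O, H) = (O + H) - 164 = (H + O) - 164 = -164 + H + O)
V(438) + M(-223 - 101, -505) = -493 + (-164 - 505 + (-223 - 101)) = -493 + (-164 - 505 - 324) = -493 - 993 = -1486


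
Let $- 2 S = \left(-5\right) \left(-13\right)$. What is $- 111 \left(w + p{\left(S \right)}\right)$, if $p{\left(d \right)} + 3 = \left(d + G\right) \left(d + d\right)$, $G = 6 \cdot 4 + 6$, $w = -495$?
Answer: $\frac{74481}{2} \approx 37241.0$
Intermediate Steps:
$G = 30$ ($G = 24 + 6 = 30$)
$S = - \frac{65}{2}$ ($S = - \frac{\left(-5\right) \left(-13\right)}{2} = \left(- \frac{1}{2}\right) 65 = - \frac{65}{2} \approx -32.5$)
$p{\left(d \right)} = -3 + 2 d \left(30 + d\right)$ ($p{\left(d \right)} = -3 + \left(d + 30\right) \left(d + d\right) = -3 + \left(30 + d\right) 2 d = -3 + 2 d \left(30 + d\right)$)
$- 111 \left(w + p{\left(S \right)}\right) = - 111 \left(-495 + \left(-3 + 2 \left(- \frac{65}{2}\right)^{2} + 60 \left(- \frac{65}{2}\right)\right)\right) = - 111 \left(-495 - - \frac{319}{2}\right) = - 111 \left(-495 + \frac{319}{2}\right) = \left(-111\right) \left(- \frac{671}{2}\right) = \frac{74481}{2}$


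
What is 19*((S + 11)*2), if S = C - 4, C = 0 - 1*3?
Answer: 152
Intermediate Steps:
C = -3 (C = 0 - 3 = -3)
S = -7 (S = -3 - 4 = -7)
19*((S + 11)*2) = 19*((-7 + 11)*2) = 19*(4*2) = 19*8 = 152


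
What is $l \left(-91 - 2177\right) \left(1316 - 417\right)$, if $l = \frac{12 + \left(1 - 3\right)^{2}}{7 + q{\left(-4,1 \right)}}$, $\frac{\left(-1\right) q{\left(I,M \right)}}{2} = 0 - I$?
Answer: $32622912$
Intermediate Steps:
$q{\left(I,M \right)} = 2 I$ ($q{\left(I,M \right)} = - 2 \left(0 - I\right) = - 2 \left(- I\right) = 2 I$)
$l = -16$ ($l = \frac{12 + \left(1 - 3\right)^{2}}{7 + 2 \left(-4\right)} = \frac{12 + \left(-2\right)^{2}}{7 - 8} = \frac{12 + 4}{-1} = 16 \left(-1\right) = -16$)
$l \left(-91 - 2177\right) \left(1316 - 417\right) = - 16 \left(-91 - 2177\right) \left(1316 - 417\right) = - 16 \left(\left(-2268\right) 899\right) = \left(-16\right) \left(-2038932\right) = 32622912$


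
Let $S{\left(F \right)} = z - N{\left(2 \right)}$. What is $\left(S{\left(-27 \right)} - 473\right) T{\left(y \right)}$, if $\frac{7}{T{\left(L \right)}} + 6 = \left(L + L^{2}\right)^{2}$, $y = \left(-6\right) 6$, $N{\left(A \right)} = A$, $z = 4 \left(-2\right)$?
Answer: $- \frac{1127}{529198} \approx -0.0021296$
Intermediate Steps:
$z = -8$
$y = -36$
$S{\left(F \right)} = -10$ ($S{\left(F \right)} = -8 - 2 = -10$)
$T{\left(L \right)} = \frac{7}{-6 + \left(L + L^{2}\right)^{2}}$
$\left(S{\left(-27 \right)} - 473\right) T{\left(y \right)} = \left(-10 - 473\right) \frac{7}{-6 + \left(-36\right)^{2} \left(1 - 36\right)^{2}} = - 483 \frac{7}{-6 + 1296 \left(-35\right)^{2}} = - 483 \frac{7}{-6 + 1296 \cdot 1225} = - 483 \frac{7}{-6 + 1587600} = - 483 \cdot \frac{7}{1587594} = - 483 \cdot 7 \cdot \frac{1}{1587594} = \left(-483\right) \frac{7}{1587594} = - \frac{1127}{529198}$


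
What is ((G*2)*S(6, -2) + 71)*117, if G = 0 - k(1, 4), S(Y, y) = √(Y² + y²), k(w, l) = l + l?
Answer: 8307 - 3744*√10 ≈ -3532.6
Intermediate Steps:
k(w, l) = 2*l
G = -8 (G = 0 - 2*4 = 0 - 1*8 = 0 - 8 = -8)
((G*2)*S(6, -2) + 71)*117 = ((-8*2)*√(6² + (-2)²) + 71)*117 = (-16*√(36 + 4) + 71)*117 = (-32*√10 + 71)*117 = (71 - 32*√10)*117 = 8307 - 3744*√10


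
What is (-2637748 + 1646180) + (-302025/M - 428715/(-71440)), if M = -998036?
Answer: -3534902169436769/3564984592 ≈ -9.9156e+5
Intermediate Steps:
(-2637748 + 1646180) + (-302025/M - 428715/(-71440)) = (-2637748 + 1646180) + (-302025/(-998036) - 428715/(-71440)) = -991568 + (-302025*(-1/998036) - 428715*(-1/71440)) = -991568 + (302025/998036 + 85743/14288) = -991568 + 22472483487/3564984592 = -3534902169436769/3564984592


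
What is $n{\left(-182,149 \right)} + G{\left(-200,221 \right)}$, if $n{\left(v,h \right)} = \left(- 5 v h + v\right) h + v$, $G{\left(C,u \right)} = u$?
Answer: $20175831$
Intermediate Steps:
$n{\left(v,h \right)} = v + h \left(v - 5 h v\right)$ ($n{\left(v,h \right)} = \left(- 5 h v + v\right) h + v = \left(v - 5 h v\right) h + v = h \left(v - 5 h v\right) + v = v + h \left(v - 5 h v\right)$)
$n{\left(-182,149 \right)} + G{\left(-200,221 \right)} = - 182 \left(1 + 149 - 5 \cdot 149^{2}\right) + 221 = - 182 \left(1 + 149 - 111005\right) + 221 = \left(-182\right) \left(-110855\right) + 221 = 20175610 + 221 = 20175831$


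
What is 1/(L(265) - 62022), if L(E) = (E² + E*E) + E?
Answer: 1/78693 ≈ 1.2708e-5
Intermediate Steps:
L(E) = E + 2*E² (L(E) = (E² + E²) + E = 2*E² + E = E + 2*E²)
1/(L(265) - 62022) = 1/(265*(1 + 2*265) - 62022) = 1/(265*(1 + 530) - 62022) = 1/(265*531 - 62022) = 1/(140715 - 62022) = 1/78693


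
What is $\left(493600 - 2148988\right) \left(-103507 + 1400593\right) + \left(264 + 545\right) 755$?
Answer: $-2147179988573$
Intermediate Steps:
$\left(493600 - 2148988\right) \left(-103507 + 1400593\right) + \left(264 + 545\right) 755 = \left(-1655388\right) 1297086 + 809 \cdot 755 = -2147180599368 + 610795 = -2147179988573$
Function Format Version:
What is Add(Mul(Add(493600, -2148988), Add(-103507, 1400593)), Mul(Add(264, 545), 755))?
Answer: -2147179988573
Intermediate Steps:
Add(Mul(Add(493600, -2148988), Add(-103507, 1400593)), Mul(Add(264, 545), 755)) = Add(Mul(-1655388, 1297086), Mul(809, 755)) = Add(-2147180599368, 610795) = -2147179988573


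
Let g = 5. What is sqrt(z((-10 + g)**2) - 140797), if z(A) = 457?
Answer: 2*I*sqrt(35085) ≈ 374.62*I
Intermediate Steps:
sqrt(z((-10 + g)**2) - 140797) = sqrt(457 - 140797) = sqrt(-140340) = 2*I*sqrt(35085)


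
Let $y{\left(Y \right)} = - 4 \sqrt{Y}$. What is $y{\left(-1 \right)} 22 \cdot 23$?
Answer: $- 2024 i \approx - 2024.0 i$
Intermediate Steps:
$y{\left(-1 \right)} 22 \cdot 23 = - 4 \sqrt{-1} \cdot 22 \cdot 23 = - 4 i 22 \cdot 23 = - 88 i 23 = - 2024 i$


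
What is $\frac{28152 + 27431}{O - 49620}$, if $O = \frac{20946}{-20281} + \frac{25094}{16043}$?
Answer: $- \frac{18084934157389}{16144591383724} \approx -1.1202$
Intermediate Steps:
$O = \frac{172894736}{325368083}$ ($O = 20946 \left(- \frac{1}{20281}\right) + 25094 \cdot \frac{1}{16043} = - \frac{20946}{20281} + \frac{25094}{16043} = \frac{172894736}{325368083} \approx 0.53138$)
$\frac{28152 + 27431}{O - 49620} = \frac{28152 + 27431}{\frac{172894736}{325368083} - 49620} = \frac{55583}{- \frac{16144591383724}{325368083}} = 55583 \left(- \frac{325368083}{16144591383724}\right) = - \frac{18084934157389}{16144591383724}$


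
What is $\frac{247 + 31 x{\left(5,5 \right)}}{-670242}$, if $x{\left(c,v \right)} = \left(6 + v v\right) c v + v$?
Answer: $- \frac{24427}{670242} \approx -0.036445$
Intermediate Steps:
$x{\left(c,v \right)} = v + c v \left(6 + v^{2}\right)$ ($x{\left(c,v \right)} = \left(6 + v^{2}\right) c v + v = c \left(6 + v^{2}\right) v + v = c v \left(6 + v^{2}\right) + v = v + c v \left(6 + v^{2}\right)$)
$\frac{247 + 31 x{\left(5,5 \right)}}{-670242} = \frac{247 + 31 \cdot 5 \left(1 + 6 \cdot 5 + 5 \cdot 5^{2}\right)}{-670242} = \left(247 + 31 \cdot 5 \left(1 + 30 + 5 \cdot 25\right)\right) \left(- \frac{1}{670242}\right) = \left(247 + 31 \cdot 5 \left(1 + 30 + 125\right)\right) \left(- \frac{1}{670242}\right) = \left(247 + 31 \cdot 5 \cdot 156\right) \left(- \frac{1}{670242}\right) = \left(247 + 31 \cdot 780\right) \left(- \frac{1}{670242}\right) = \left(247 + 24180\right) \left(- \frac{1}{670242}\right) = 24427 \left(- \frac{1}{670242}\right) = - \frac{24427}{670242}$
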